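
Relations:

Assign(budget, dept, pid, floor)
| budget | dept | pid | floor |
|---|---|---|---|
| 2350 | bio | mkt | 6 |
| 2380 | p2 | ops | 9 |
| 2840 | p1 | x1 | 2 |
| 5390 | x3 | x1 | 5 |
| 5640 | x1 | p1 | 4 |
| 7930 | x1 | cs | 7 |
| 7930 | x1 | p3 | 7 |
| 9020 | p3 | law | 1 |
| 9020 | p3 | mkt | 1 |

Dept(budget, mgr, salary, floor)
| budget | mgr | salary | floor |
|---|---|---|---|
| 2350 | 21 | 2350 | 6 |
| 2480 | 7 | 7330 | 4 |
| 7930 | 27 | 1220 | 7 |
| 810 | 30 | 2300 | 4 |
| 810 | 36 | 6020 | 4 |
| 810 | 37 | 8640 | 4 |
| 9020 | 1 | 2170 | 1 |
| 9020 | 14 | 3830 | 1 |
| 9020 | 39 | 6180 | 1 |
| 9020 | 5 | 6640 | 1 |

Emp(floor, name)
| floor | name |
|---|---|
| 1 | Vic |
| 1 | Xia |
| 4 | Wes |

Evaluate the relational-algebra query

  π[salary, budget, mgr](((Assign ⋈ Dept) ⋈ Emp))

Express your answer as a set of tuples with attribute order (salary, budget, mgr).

Natural join on budget, floor: {(2350, bio, mkt, 6, 21, 2350), (7930, x1, cs, 7, 27, 1220), (7930, x1, p3, 7, 27, 1220), (9020, p3, law, 1, 1, 2170), (9020, p3, law, 1, 14, 3830), (9020, p3, law, 1, 39, 6180), (9020, p3, law, 1, 5, 6640), (9020, p3, mkt, 1, 1, 2170), (9020, p3, mkt, 1, 14, 3830), (9020, p3, mkt, 1, 39, 6180), (9020, p3, mkt, 1, 5, 6640)}
Natural join on floor: {(9020, p3, law, 1, 1, 2170, Vic), (9020, p3, law, 1, 1, 2170, Xia), (9020, p3, law, 1, 14, 3830, Vic), (9020, p3, law, 1, 14, 3830, Xia), (9020, p3, law, 1, 39, 6180, Vic), (9020, p3, law, 1, 39, 6180, Xia), (9020, p3, law, 1, 5, 6640, Vic), (9020, p3, law, 1, 5, 6640, Xia), (9020, p3, mkt, 1, 1, 2170, Vic), (9020, p3, mkt, 1, 1, 2170, Xia), (9020, p3, mkt, 1, 14, 3830, Vic), (9020, p3, mkt, 1, 14, 3830, Xia), (9020, p3, mkt, 1, 39, 6180, Vic), (9020, p3, mkt, 1, 39, 6180, Xia), (9020, p3, mkt, 1, 5, 6640, Vic), (9020, p3, mkt, 1, 5, 6640, Xia)}
π_{salary, budget, mgr} gives {(2170, 9020, 1), (3830, 9020, 14), (6180, 9020, 39), (6640, 9020, 5)} (12 duplicate(s) eliminated).

{(2170, 9020, 1), (3830, 9020, 14), (6180, 9020, 39), (6640, 9020, 5)}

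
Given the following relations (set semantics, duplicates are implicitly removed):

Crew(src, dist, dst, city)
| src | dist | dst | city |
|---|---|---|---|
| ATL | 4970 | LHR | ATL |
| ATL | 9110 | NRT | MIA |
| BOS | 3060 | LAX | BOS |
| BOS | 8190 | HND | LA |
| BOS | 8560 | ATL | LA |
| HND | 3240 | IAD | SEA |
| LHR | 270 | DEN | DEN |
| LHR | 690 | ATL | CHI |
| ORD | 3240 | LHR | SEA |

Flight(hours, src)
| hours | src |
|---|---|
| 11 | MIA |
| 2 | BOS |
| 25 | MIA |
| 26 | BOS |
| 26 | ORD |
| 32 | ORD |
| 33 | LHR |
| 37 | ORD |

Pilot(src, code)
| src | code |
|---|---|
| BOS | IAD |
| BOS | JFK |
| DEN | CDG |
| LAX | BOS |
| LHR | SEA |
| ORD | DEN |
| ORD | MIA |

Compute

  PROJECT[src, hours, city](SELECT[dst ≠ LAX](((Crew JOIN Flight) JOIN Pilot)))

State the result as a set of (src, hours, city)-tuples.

Crew ⋈ Flight (natural join on src): {(BOS, 3060, LAX, BOS, 2), (BOS, 3060, LAX, BOS, 26), (BOS, 8190, HND, LA, 2), (BOS, 8190, HND, LA, 26), (BOS, 8560, ATL, LA, 2), (BOS, 8560, ATL, LA, 26), (LHR, 270, DEN, DEN, 33), (LHR, 690, ATL, CHI, 33), (ORD, 3240, LHR, SEA, 26), (ORD, 3240, LHR, SEA, 32), (ORD, 3240, LHR, SEA, 37)}
(Crew JOIN Flight) ⋈ Pilot (natural join on src): {(BOS, 3060, LAX, BOS, 2, IAD), (BOS, 3060, LAX, BOS, 2, JFK), (BOS, 3060, LAX, BOS, 26, IAD), (BOS, 3060, LAX, BOS, 26, JFK), (BOS, 8190, HND, LA, 2, IAD), (BOS, 8190, HND, LA, 2, JFK), (BOS, 8190, HND, LA, 26, IAD), (BOS, 8190, HND, LA, 26, JFK), (BOS, 8560, ATL, LA, 2, IAD), (BOS, 8560, ATL, LA, 2, JFK), (BOS, 8560, ATL, LA, 26, IAD), (BOS, 8560, ATL, LA, 26, JFK), (LHR, 270, DEN, DEN, 33, SEA), (LHR, 690, ATL, CHI, 33, SEA), (ORD, 3240, LHR, SEA, 26, DEN), (ORD, 3240, LHR, SEA, 26, MIA), (ORD, 3240, LHR, SEA, 32, DEN), (ORD, 3240, LHR, SEA, 32, MIA), (ORD, 3240, LHR, SEA, 37, DEN), (ORD, 3240, LHR, SEA, 37, MIA)}
Filtering on dst ≠ LAX leaves {(BOS, 8190, HND, LA, 2, IAD), (BOS, 8190, HND, LA, 2, JFK), (BOS, 8190, HND, LA, 26, IAD), (BOS, 8190, HND, LA, 26, JFK), (BOS, 8560, ATL, LA, 2, IAD), (BOS, 8560, ATL, LA, 2, JFK), (BOS, 8560, ATL, LA, 26, IAD), (BOS, 8560, ATL, LA, 26, JFK), (LHR, 270, DEN, DEN, 33, SEA), (LHR, 690, ATL, CHI, 33, SEA), (ORD, 3240, LHR, SEA, 26, DEN), (ORD, 3240, LHR, SEA, 26, MIA), (ORD, 3240, LHR, SEA, 32, DEN), (ORD, 3240, LHR, SEA, 32, MIA), (ORD, 3240, LHR, SEA, 37, DEN), (ORD, 3240, LHR, SEA, 37, MIA)}.
π_{src, hours, city} gives {(BOS, 2, LA), (BOS, 26, LA), (LHR, 33, CHI), (LHR, 33, DEN), (ORD, 26, SEA), (ORD, 32, SEA), (ORD, 37, SEA)} (9 duplicate(s) eliminated).

{(BOS, 2, LA), (BOS, 26, LA), (LHR, 33, CHI), (LHR, 33, DEN), (ORD, 26, SEA), (ORD, 32, SEA), (ORD, 37, SEA)}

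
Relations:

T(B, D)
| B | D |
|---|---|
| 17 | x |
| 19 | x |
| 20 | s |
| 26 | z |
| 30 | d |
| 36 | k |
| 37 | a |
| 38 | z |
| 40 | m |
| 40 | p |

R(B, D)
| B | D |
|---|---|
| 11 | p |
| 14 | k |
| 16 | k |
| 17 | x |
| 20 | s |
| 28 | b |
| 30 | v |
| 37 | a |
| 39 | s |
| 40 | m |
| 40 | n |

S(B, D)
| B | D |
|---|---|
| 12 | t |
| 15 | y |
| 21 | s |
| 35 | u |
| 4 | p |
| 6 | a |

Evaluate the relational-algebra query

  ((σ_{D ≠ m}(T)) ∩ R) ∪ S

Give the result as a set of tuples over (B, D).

{(12, t), (15, y), (17, x), (20, s), (21, s), (35, u), (37, a), (4, p), (6, a)}

σ[D ≠ m]: keep tuples satisfying D ≠ m → {(17, x), (19, x), (20, s), (26, z), (30, d), (36, k), (37, a), (38, z), (40, p)}
Intersection: {(17, x), (19, x), (20, s), (26, z), (30, d), (36, k), (37, a), (38, z), (40, p)} with {(11, p), (14, k), (16, k), (17, x), (20, s), (28, b), (30, v), (37, a), (39, s), (40, m), (40, n)} → {(17, x), (20, s), (37, a)}
Union: {(17, x), (20, s), (37, a)} with {(12, t), (15, y), (21, s), (35, u), (4, p), (6, a)} → {(12, t), (15, y), (17, x), (20, s), (21, s), (35, u), (37, a), (4, p), (6, a)}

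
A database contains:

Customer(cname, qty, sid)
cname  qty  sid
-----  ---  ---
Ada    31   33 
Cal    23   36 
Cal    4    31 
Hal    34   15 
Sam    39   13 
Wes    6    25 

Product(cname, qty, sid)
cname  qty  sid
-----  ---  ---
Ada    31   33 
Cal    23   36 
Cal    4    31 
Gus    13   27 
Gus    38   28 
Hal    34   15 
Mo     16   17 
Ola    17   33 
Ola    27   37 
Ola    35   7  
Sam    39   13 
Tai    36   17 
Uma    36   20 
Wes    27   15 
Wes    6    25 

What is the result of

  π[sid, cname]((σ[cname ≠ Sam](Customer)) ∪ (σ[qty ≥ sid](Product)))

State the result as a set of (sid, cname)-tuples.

σ[cname ≠ Sam]: keep tuples satisfying cname ≠ Sam → {(Ada, 31, 33), (Cal, 23, 36), (Cal, 4, 31), (Hal, 34, 15), (Wes, 6, 25)}
σ[qty ≥ sid]: keep tuples satisfying qty ≥ sid → {(Gus, 38, 28), (Hal, 34, 15), (Ola, 35, 7), (Sam, 39, 13), (Tai, 36, 17), (Uma, 36, 20), (Wes, 27, 15)}
Set union of the two operands is {(Ada, 31, 33), (Cal, 23, 36), (Cal, 4, 31), (Gus, 38, 28), (Hal, 34, 15), (Ola, 35, 7), (Sam, 39, 13), (Tai, 36, 17), (Uma, 36, 20), (Wes, 27, 15), (Wes, 6, 25)}.
π_{sid, cname} gives {(13, Sam), (15, Hal), (15, Wes), (17, Tai), (20, Uma), (25, Wes), (28, Gus), (31, Cal), (33, Ada), (36, Cal), (7, Ola)}.

{(13, Sam), (15, Hal), (15, Wes), (17, Tai), (20, Uma), (25, Wes), (28, Gus), (31, Cal), (33, Ada), (36, Cal), (7, Ola)}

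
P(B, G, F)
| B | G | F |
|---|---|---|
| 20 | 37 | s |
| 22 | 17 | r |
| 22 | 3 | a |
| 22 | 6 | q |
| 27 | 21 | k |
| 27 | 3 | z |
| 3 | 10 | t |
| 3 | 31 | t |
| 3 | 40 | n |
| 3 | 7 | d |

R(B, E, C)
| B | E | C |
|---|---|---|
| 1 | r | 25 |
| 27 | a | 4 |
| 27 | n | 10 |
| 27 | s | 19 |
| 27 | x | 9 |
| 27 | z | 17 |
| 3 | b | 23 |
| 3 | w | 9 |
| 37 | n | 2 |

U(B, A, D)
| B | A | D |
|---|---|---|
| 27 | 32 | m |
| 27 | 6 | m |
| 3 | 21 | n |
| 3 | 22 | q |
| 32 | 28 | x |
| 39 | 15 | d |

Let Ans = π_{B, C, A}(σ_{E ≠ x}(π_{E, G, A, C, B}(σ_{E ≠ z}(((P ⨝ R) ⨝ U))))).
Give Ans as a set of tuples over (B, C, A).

{(27, 10, 32), (27, 10, 6), (27, 19, 32), (27, 19, 6), (27, 4, 32), (27, 4, 6), (3, 23, 21), (3, 23, 22), (3, 9, 21), (3, 9, 22)}

Natural join on B: {(27, 21, k, a, 4), (27, 21, k, n, 10), (27, 21, k, s, 19), (27, 21, k, x, 9), (27, 21, k, z, 17), (27, 3, z, a, 4), (27, 3, z, n, 10), (27, 3, z, s, 19), (27, 3, z, x, 9), (27, 3, z, z, 17), (3, 10, t, b, 23), (3, 10, t, w, 9), (3, 31, t, b, 23), (3, 31, t, w, 9), (3, 40, n, b, 23), (3, 40, n, w, 9), (3, 7, d, b, 23), (3, 7, d, w, 9)}
Natural join on B: {(27, 21, k, a, 4, 32, m), (27, 21, k, a, 4, 6, m), (27, 21, k, n, 10, 32, m), (27, 21, k, n, 10, 6, m), (27, 21, k, s, 19, 32, m), (27, 21, k, s, 19, 6, m), (27, 21, k, x, 9, 32, m), (27, 21, k, x, 9, 6, m), (27, 21, k, z, 17, 32, m), (27, 21, k, z, 17, 6, m), (27, 3, z, a, 4, 32, m), (27, 3, z, a, 4, 6, m), (27, 3, z, n, 10, 32, m), (27, 3, z, n, 10, 6, m), (27, 3, z, s, 19, 32, m), (27, 3, z, s, 19, 6, m), (27, 3, z, x, 9, 32, m), (27, 3, z, x, 9, 6, m), (27, 3, z, z, 17, 32, m), (27, 3, z, z, 17, 6, m), (3, 10, t, b, 23, 21, n), (3, 10, t, b, 23, 22, q), (3, 10, t, w, 9, 21, n), (3, 10, t, w, 9, 22, q), (3, 31, t, b, 23, 21, n), (3, 31, t, b, 23, 22, q), (3, 31, t, w, 9, 21, n), (3, 31, t, w, 9, 22, q), (3, 40, n, b, 23, 21, n), (3, 40, n, b, 23, 22, q), (3, 40, n, w, 9, 21, n), (3, 40, n, w, 9, 22, q), (3, 7, d, b, 23, 21, n), (3, 7, d, b, 23, 22, q), (3, 7, d, w, 9, 21, n), (3, 7, d, w, 9, 22, q)}
Filtering on E ≠ z leaves {(27, 21, k, a, 4, 32, m), (27, 21, k, a, 4, 6, m), (27, 21, k, n, 10, 32, m), (27, 21, k, n, 10, 6, m), (27, 21, k, s, 19, 32, m), (27, 21, k, s, 19, 6, m), (27, 21, k, x, 9, 32, m), (27, 21, k, x, 9, 6, m), (27, 3, z, a, 4, 32, m), (27, 3, z, a, 4, 6, m), (27, 3, z, n, 10, 32, m), (27, 3, z, n, 10, 6, m), (27, 3, z, s, 19, 32, m), (27, 3, z, s, 19, 6, m), (27, 3, z, x, 9, 32, m), (27, 3, z, x, 9, 6, m), (3, 10, t, b, 23, 21, n), (3, 10, t, b, 23, 22, q), (3, 10, t, w, 9, 21, n), (3, 10, t, w, 9, 22, q), (3, 31, t, b, 23, 21, n), (3, 31, t, b, 23, 22, q), (3, 31, t, w, 9, 21, n), (3, 31, t, w, 9, 22, q), (3, 40, n, b, 23, 21, n), (3, 40, n, b, 23, 22, q), (3, 40, n, w, 9, 21, n), (3, 40, n, w, 9, 22, q), (3, 7, d, b, 23, 21, n), (3, 7, d, b, 23, 22, q), (3, 7, d, w, 9, 21, n), (3, 7, d, w, 9, 22, q)}.
Projecting to E, G, A, C, B: {(a, 21, 32, 4, 27), (a, 21, 6, 4, 27), (a, 3, 32, 4, 27), (a, 3, 6, 4, 27), (b, 10, 21, 23, 3), (b, 10, 22, 23, 3), (b, 31, 21, 23, 3), (b, 31, 22, 23, 3), (b, 40, 21, 23, 3), (b, 40, 22, 23, 3), (b, 7, 21, 23, 3), (b, 7, 22, 23, 3), (n, 21, 32, 10, 27), (n, 21, 6, 10, 27), (n, 3, 32, 10, 27), (n, 3, 6, 10, 27), (s, 21, 32, 19, 27), (s, 21, 6, 19, 27), (s, 3, 32, 19, 27), (s, 3, 6, 19, 27), (w, 10, 21, 9, 3), (w, 10, 22, 9, 3), (w, 31, 21, 9, 3), (w, 31, 22, 9, 3), (w, 40, 21, 9, 3), (w, 40, 22, 9, 3), (w, 7, 21, 9, 3), (w, 7, 22, 9, 3), (x, 21, 32, 9, 27), (x, 21, 6, 9, 27), (x, 3, 32, 9, 27), (x, 3, 6, 9, 27)}
Filtering on E ≠ x leaves {(a, 21, 32, 4, 27), (a, 21, 6, 4, 27), (a, 3, 32, 4, 27), (a, 3, 6, 4, 27), (b, 10, 21, 23, 3), (b, 10, 22, 23, 3), (b, 31, 21, 23, 3), (b, 31, 22, 23, 3), (b, 40, 21, 23, 3), (b, 40, 22, 23, 3), (b, 7, 21, 23, 3), (b, 7, 22, 23, 3), (n, 21, 32, 10, 27), (n, 21, 6, 10, 27), (n, 3, 32, 10, 27), (n, 3, 6, 10, 27), (s, 21, 32, 19, 27), (s, 21, 6, 19, 27), (s, 3, 32, 19, 27), (s, 3, 6, 19, 27), (w, 10, 21, 9, 3), (w, 10, 22, 9, 3), (w, 31, 21, 9, 3), (w, 31, 22, 9, 3), (w, 40, 21, 9, 3), (w, 40, 22, 9, 3), (w, 7, 21, 9, 3), (w, 7, 22, 9, 3)}.
Projecting to B, C, A (18 duplicate(s) eliminated): {(27, 10, 32), (27, 10, 6), (27, 19, 32), (27, 19, 6), (27, 4, 32), (27, 4, 6), (3, 23, 21), (3, 23, 22), (3, 9, 21), (3, 9, 22)}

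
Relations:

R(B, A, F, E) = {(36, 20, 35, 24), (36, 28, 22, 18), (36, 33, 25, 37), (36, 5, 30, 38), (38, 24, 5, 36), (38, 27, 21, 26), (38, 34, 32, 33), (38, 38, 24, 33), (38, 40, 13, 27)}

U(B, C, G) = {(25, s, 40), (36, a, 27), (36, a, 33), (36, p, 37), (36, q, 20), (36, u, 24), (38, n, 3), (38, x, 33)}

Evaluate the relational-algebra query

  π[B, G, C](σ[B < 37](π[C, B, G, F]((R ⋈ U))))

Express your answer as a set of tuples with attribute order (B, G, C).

Joining R and U on B yields {(36, 20, 35, 24, a, 27), (36, 20, 35, 24, a, 33), (36, 20, 35, 24, p, 37), (36, 20, 35, 24, q, 20), (36, 20, 35, 24, u, 24), (36, 28, 22, 18, a, 27), (36, 28, 22, 18, a, 33), (36, 28, 22, 18, p, 37), (36, 28, 22, 18, q, 20), (36, 28, 22, 18, u, 24), (36, 33, 25, 37, a, 27), (36, 33, 25, 37, a, 33), (36, 33, 25, 37, p, 37), (36, 33, 25, 37, q, 20), (36, 33, 25, 37, u, 24), (36, 5, 30, 38, a, 27), (36, 5, 30, 38, a, 33), (36, 5, 30, 38, p, 37), (36, 5, 30, 38, q, 20), (36, 5, 30, 38, u, 24), (38, 24, 5, 36, n, 3), (38, 24, 5, 36, x, 33), (38, 27, 21, 26, n, 3), (38, 27, 21, 26, x, 33), (38, 34, 32, 33, n, 3), (38, 34, 32, 33, x, 33), (38, 38, 24, 33, n, 3), (38, 38, 24, 33, x, 33), (38, 40, 13, 27, n, 3), (38, 40, 13, 27, x, 33)}.
Keep only column(s) C, B, G, F: {(a, 36, 27, 22), (a, 36, 27, 25), (a, 36, 27, 30), (a, 36, 27, 35), (a, 36, 33, 22), (a, 36, 33, 25), (a, 36, 33, 30), (a, 36, 33, 35), (n, 38, 3, 13), (n, 38, 3, 21), (n, 38, 3, 24), (n, 38, 3, 32), (n, 38, 3, 5), (p, 36, 37, 22), (p, 36, 37, 25), (p, 36, 37, 30), (p, 36, 37, 35), (q, 36, 20, 22), (q, 36, 20, 25), (q, 36, 20, 30), (q, 36, 20, 35), (u, 36, 24, 22), (u, 36, 24, 25), (u, 36, 24, 30), (u, 36, 24, 35), (x, 38, 33, 13), (x, 38, 33, 21), (x, 38, 33, 24), (x, 38, 33, 32), (x, 38, 33, 5)}
Selection B < 37: {(a, 36, 27, 22), (a, 36, 27, 25), (a, 36, 27, 30), (a, 36, 27, 35), (a, 36, 33, 22), (a, 36, 33, 25), (a, 36, 33, 30), (a, 36, 33, 35), (p, 36, 37, 22), (p, 36, 37, 25), (p, 36, 37, 30), (p, 36, 37, 35), (q, 36, 20, 22), (q, 36, 20, 25), (q, 36, 20, 30), (q, 36, 20, 35), (u, 36, 24, 22), (u, 36, 24, 25), (u, 36, 24, 30), (u, 36, 24, 35)}
Keep only column(s) B, G, C (15 duplicate(s) eliminated): {(36, 20, q), (36, 24, u), (36, 27, a), (36, 33, a), (36, 37, p)}

{(36, 20, q), (36, 24, u), (36, 27, a), (36, 33, a), (36, 37, p)}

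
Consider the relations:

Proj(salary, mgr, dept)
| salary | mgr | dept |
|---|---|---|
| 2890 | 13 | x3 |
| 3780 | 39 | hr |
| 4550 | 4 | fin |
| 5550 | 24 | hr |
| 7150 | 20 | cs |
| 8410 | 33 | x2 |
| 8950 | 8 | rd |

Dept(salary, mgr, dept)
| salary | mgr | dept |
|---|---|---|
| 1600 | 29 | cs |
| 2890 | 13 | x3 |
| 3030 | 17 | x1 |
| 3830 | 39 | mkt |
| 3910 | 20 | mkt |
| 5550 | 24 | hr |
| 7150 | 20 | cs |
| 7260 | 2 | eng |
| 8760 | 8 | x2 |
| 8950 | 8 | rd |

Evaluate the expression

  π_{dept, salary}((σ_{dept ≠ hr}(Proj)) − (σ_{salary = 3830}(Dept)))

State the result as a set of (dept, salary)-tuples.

Filtering on dept ≠ hr leaves {(2890, 13, x3), (4550, 4, fin), (7150, 20, cs), (8410, 33, x2), (8950, 8, rd)}.
Filtering on salary = 3830 leaves {(3830, 39, mkt)}.
Set difference of the two operands is {(2890, 13, x3), (4550, 4, fin), (7150, 20, cs), (8410, 33, x2), (8950, 8, rd)}.
Projecting to dept, salary: {(cs, 7150), (fin, 4550), (rd, 8950), (x2, 8410), (x3, 2890)}

{(cs, 7150), (fin, 4550), (rd, 8950), (x2, 8410), (x3, 2890)}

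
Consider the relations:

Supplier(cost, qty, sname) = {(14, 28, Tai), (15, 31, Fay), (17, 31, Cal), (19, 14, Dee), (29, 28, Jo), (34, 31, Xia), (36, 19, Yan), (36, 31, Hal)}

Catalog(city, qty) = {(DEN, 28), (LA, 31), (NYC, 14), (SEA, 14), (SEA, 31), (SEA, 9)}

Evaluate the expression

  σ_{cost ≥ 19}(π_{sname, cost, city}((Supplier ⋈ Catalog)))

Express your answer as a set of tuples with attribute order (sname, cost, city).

{(Dee, 19, NYC), (Dee, 19, SEA), (Hal, 36, LA), (Hal, 36, SEA), (Jo, 29, DEN), (Xia, 34, LA), (Xia, 34, SEA)}

Supplier ⋈ Catalog (natural join on qty): {(14, 28, Tai, DEN), (15, 31, Fay, LA), (15, 31, Fay, SEA), (17, 31, Cal, LA), (17, 31, Cal, SEA), (19, 14, Dee, NYC), (19, 14, Dee, SEA), (29, 28, Jo, DEN), (34, 31, Xia, LA), (34, 31, Xia, SEA), (36, 31, Hal, LA), (36, 31, Hal, SEA)}
π_{sname, cost, city} gives {(Cal, 17, LA), (Cal, 17, SEA), (Dee, 19, NYC), (Dee, 19, SEA), (Fay, 15, LA), (Fay, 15, SEA), (Hal, 36, LA), (Hal, 36, SEA), (Jo, 29, DEN), (Tai, 14, DEN), (Xia, 34, LA), (Xia, 34, SEA)}.
Filtering on cost ≥ 19 leaves {(Dee, 19, NYC), (Dee, 19, SEA), (Hal, 36, LA), (Hal, 36, SEA), (Jo, 29, DEN), (Xia, 34, LA), (Xia, 34, SEA)}.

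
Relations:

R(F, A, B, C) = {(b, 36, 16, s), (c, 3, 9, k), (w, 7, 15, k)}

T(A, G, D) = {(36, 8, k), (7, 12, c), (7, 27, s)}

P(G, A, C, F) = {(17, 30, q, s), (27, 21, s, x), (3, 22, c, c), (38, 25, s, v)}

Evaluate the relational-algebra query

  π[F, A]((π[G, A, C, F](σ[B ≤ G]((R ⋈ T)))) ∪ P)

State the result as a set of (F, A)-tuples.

{(c, 22), (s, 30), (v, 25), (w, 7), (x, 21)}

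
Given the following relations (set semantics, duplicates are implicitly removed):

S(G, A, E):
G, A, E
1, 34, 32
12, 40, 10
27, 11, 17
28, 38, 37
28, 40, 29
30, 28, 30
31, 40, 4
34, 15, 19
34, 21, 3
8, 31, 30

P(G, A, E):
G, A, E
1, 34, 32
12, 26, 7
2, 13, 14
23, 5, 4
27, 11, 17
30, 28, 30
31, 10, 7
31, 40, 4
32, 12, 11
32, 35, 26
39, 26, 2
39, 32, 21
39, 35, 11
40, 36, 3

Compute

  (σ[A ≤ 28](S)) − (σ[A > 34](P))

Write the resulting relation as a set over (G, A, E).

{(27, 11, 17), (30, 28, 30), (34, 15, 19), (34, 21, 3)}

Apply σ_{A ≤ 28}; surviving tuples: {(27, 11, 17), (30, 28, 30), (34, 15, 19), (34, 21, 3)}
Apply σ_{A > 34}; surviving tuples: {(31, 40, 4), (32, 35, 26), (39, 35, 11), (40, 36, 3)}
Set difference of the two operands is {(27, 11, 17), (30, 28, 30), (34, 15, 19), (34, 21, 3)}.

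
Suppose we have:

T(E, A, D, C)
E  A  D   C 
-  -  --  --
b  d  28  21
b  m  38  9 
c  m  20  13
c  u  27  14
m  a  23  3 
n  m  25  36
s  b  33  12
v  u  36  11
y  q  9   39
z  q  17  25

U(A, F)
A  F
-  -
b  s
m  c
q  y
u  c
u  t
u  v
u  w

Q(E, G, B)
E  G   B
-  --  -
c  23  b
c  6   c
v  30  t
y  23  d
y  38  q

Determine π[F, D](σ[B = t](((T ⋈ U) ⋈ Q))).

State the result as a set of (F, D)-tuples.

{(c, 36), (t, 36), (v, 36), (w, 36)}

Joining T and U on A yields {(b, m, 38, 9, c), (c, m, 20, 13, c), (c, u, 27, 14, c), (c, u, 27, 14, t), (c, u, 27, 14, v), (c, u, 27, 14, w), (n, m, 25, 36, c), (s, b, 33, 12, s), (v, u, 36, 11, c), (v, u, 36, 11, t), (v, u, 36, 11, v), (v, u, 36, 11, w), (y, q, 9, 39, y), (z, q, 17, 25, y)}.
Joining (T ⋈ U) and Q on E yields {(c, m, 20, 13, c, 23, b), (c, m, 20, 13, c, 6, c), (c, u, 27, 14, c, 23, b), (c, u, 27, 14, c, 6, c), (c, u, 27, 14, t, 23, b), (c, u, 27, 14, t, 6, c), (c, u, 27, 14, v, 23, b), (c, u, 27, 14, v, 6, c), (c, u, 27, 14, w, 23, b), (c, u, 27, 14, w, 6, c), (v, u, 36, 11, c, 30, t), (v, u, 36, 11, t, 30, t), (v, u, 36, 11, v, 30, t), (v, u, 36, 11, w, 30, t), (y, q, 9, 39, y, 23, d), (y, q, 9, 39, y, 38, q)}.
σ[B = t]: keep tuples satisfying B = t → {(v, u, 36, 11, c, 30, t), (v, u, 36, 11, t, 30, t), (v, u, 36, 11, v, 30, t), (v, u, 36, 11, w, 30, t)}
π[F, D]: project onto (F, D) → {(c, 36), (t, 36), (v, 36), (w, 36)}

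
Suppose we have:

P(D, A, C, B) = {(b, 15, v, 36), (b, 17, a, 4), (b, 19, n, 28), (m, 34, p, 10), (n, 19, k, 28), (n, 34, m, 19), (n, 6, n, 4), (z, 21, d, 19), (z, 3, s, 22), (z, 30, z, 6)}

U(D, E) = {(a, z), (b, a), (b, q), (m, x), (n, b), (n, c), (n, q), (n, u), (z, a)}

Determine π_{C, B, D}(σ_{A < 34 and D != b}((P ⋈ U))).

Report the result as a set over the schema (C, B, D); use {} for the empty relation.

Natural join on D: {(b, 15, v, 36, a), (b, 15, v, 36, q), (b, 17, a, 4, a), (b, 17, a, 4, q), (b, 19, n, 28, a), (b, 19, n, 28, q), (m, 34, p, 10, x), (n, 19, k, 28, b), (n, 19, k, 28, c), (n, 19, k, 28, q), (n, 19, k, 28, u), (n, 34, m, 19, b), (n, 34, m, 19, c), (n, 34, m, 19, q), (n, 34, m, 19, u), (n, 6, n, 4, b), (n, 6, n, 4, c), (n, 6, n, 4, q), (n, 6, n, 4, u), (z, 21, d, 19, a), (z, 3, s, 22, a), (z, 30, z, 6, a)}
Apply σ_{A < 34 and D != b}; surviving tuples: {(n, 19, k, 28, b), (n, 19, k, 28, c), (n, 19, k, 28, q), (n, 19, k, 28, u), (n, 6, n, 4, b), (n, 6, n, 4, c), (n, 6, n, 4, q), (n, 6, n, 4, u), (z, 21, d, 19, a), (z, 3, s, 22, a), (z, 30, z, 6, a)}
Projecting to C, B, D (6 duplicate(s) eliminated): {(d, 19, z), (k, 28, n), (n, 4, n), (s, 22, z), (z, 6, z)}

{(d, 19, z), (k, 28, n), (n, 4, n), (s, 22, z), (z, 6, z)}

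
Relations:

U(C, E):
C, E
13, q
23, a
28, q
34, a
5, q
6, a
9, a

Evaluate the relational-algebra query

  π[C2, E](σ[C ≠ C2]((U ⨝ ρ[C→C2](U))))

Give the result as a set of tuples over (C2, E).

{(13, q), (23, a), (28, q), (34, a), (5, q), (6, a), (9, a)}

ρ[C→C2]: schema becomes (C2, E); tuples unchanged.
Natural join on E: {(13, q, 13), (13, q, 28), (13, q, 5), (23, a, 23), (23, a, 34), (23, a, 6), (23, a, 9), (28, q, 13), (28, q, 28), (28, q, 5), (34, a, 23), (34, a, 34), (34, a, 6), (34, a, 9), (5, q, 13), (5, q, 28), (5, q, 5), (6, a, 23), (6, a, 34), (6, a, 6), (6, a, 9), (9, a, 23), (9, a, 34), (9, a, 6), (9, a, 9)}
σ[C ≠ C2]: keep tuples satisfying C ≠ C2 → {(13, q, 28), (13, q, 5), (23, a, 34), (23, a, 6), (23, a, 9), (28, q, 13), (28, q, 5), (34, a, 23), (34, a, 6), (34, a, 9), (5, q, 13), (5, q, 28), (6, a, 23), (6, a, 34), (6, a, 9), (9, a, 23), (9, a, 34), (9, a, 6)}
Keep only column(s) C2, E (11 duplicate(s) eliminated): {(13, q), (23, a), (28, q), (34, a), (5, q), (6, a), (9, a)}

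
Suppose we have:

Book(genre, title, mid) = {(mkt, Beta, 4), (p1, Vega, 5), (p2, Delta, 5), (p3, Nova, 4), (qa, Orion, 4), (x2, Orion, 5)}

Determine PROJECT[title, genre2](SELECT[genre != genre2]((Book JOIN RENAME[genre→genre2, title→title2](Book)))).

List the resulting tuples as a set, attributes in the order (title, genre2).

{(Beta, p3), (Beta, qa), (Delta, p1), (Delta, x2), (Nova, mkt), (Nova, qa), (Orion, mkt), (Orion, p1), (Orion, p2), (Orion, p3), (Vega, p2), (Vega, x2)}

ρ[genre→genre2, title→title2]: schema becomes (genre2, title2, mid); tuples unchanged.
Joining Book and RENAME[genre→genre2, title→title2](Book) on mid yields {(mkt, Beta, 4, mkt, Beta), (mkt, Beta, 4, p3, Nova), (mkt, Beta, 4, qa, Orion), (p1, Vega, 5, p1, Vega), (p1, Vega, 5, p2, Delta), (p1, Vega, 5, x2, Orion), (p2, Delta, 5, p1, Vega), (p2, Delta, 5, p2, Delta), (p2, Delta, 5, x2, Orion), (p3, Nova, 4, mkt, Beta), (p3, Nova, 4, p3, Nova), (p3, Nova, 4, qa, Orion), (qa, Orion, 4, mkt, Beta), (qa, Orion, 4, p3, Nova), (qa, Orion, 4, qa, Orion), (x2, Orion, 5, p1, Vega), (x2, Orion, 5, p2, Delta), (x2, Orion, 5, x2, Orion)}.
σ[genre != genre2]: keep tuples satisfying genre != genre2 → {(mkt, Beta, 4, p3, Nova), (mkt, Beta, 4, qa, Orion), (p1, Vega, 5, p2, Delta), (p1, Vega, 5, x2, Orion), (p2, Delta, 5, p1, Vega), (p2, Delta, 5, x2, Orion), (p3, Nova, 4, mkt, Beta), (p3, Nova, 4, qa, Orion), (qa, Orion, 4, mkt, Beta), (qa, Orion, 4, p3, Nova), (x2, Orion, 5, p1, Vega), (x2, Orion, 5, p2, Delta)}
π_{title, genre2} gives {(Beta, p3), (Beta, qa), (Delta, p1), (Delta, x2), (Nova, mkt), (Nova, qa), (Orion, mkt), (Orion, p1), (Orion, p2), (Orion, p3), (Vega, p2), (Vega, x2)}.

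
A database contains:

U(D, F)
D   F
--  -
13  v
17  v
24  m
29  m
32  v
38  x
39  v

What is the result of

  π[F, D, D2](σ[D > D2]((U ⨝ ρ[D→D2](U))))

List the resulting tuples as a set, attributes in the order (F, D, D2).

{(m, 29, 24), (v, 17, 13), (v, 32, 13), (v, 32, 17), (v, 39, 13), (v, 39, 17), (v, 39, 32)}

ρ[D→D2]: schema becomes (D2, F); tuples unchanged.
Joining U and ρ[D→D2](U) on F yields {(13, v, 13), (13, v, 17), (13, v, 32), (13, v, 39), (17, v, 13), (17, v, 17), (17, v, 32), (17, v, 39), (24, m, 24), (24, m, 29), (29, m, 24), (29, m, 29), (32, v, 13), (32, v, 17), (32, v, 32), (32, v, 39), (38, x, 38), (39, v, 13), (39, v, 17), (39, v, 32), (39, v, 39)}.
σ[D > D2]: keep tuples satisfying D > D2 → {(17, v, 13), (29, m, 24), (32, v, 13), (32, v, 17), (39, v, 13), (39, v, 17), (39, v, 32)}
Projecting to F, D, D2: {(m, 29, 24), (v, 17, 13), (v, 32, 13), (v, 32, 17), (v, 39, 13), (v, 39, 17), (v, 39, 32)}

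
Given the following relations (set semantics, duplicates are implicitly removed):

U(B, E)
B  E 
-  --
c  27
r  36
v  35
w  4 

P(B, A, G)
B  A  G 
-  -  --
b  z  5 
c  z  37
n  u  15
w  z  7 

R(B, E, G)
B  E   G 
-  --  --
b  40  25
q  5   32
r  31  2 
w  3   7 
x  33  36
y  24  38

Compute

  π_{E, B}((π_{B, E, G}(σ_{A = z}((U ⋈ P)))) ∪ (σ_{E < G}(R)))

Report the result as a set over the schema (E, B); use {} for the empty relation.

{(24, y), (27, c), (3, w), (33, x), (4, w), (5, q)}

Joining U and P on B yields {(c, 27, z, 37), (w, 4, z, 7)}.
Filtering on A = z leaves {(c, 27, z, 37), (w, 4, z, 7)}.
Projecting to B, E, G: {(c, 27, 37), (w, 4, 7)}
Filtering on E < G leaves {(q, 5, 32), (w, 3, 7), (x, 33, 36), (y, 24, 38)}.
Set union of the two operands is {(c, 27, 37), (q, 5, 32), (w, 3, 7), (w, 4, 7), (x, 33, 36), (y, 24, 38)}.
Projecting to E, B: {(24, y), (27, c), (3, w), (33, x), (4, w), (5, q)}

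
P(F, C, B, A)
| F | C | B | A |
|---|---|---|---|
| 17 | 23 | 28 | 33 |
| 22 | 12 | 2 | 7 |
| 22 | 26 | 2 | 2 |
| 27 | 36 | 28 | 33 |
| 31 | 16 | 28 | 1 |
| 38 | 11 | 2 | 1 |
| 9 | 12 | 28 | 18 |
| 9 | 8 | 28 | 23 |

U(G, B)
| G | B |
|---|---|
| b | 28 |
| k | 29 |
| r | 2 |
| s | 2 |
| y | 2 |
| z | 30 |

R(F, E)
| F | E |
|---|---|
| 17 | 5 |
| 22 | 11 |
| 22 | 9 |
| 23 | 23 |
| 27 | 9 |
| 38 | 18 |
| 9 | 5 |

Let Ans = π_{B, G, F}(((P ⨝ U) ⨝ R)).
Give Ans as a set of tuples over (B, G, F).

P ⋈ U (natural join on B): {(17, 23, 28, 33, b), (22, 12, 2, 7, r), (22, 12, 2, 7, s), (22, 12, 2, 7, y), (22, 26, 2, 2, r), (22, 26, 2, 2, s), (22, 26, 2, 2, y), (27, 36, 28, 33, b), (31, 16, 28, 1, b), (38, 11, 2, 1, r), (38, 11, 2, 1, s), (38, 11, 2, 1, y), (9, 12, 28, 18, b), (9, 8, 28, 23, b)}
(P ⨝ U) ⋈ R (natural join on F): {(17, 23, 28, 33, b, 5), (22, 12, 2, 7, r, 11), (22, 12, 2, 7, r, 9), (22, 12, 2, 7, s, 11), (22, 12, 2, 7, s, 9), (22, 12, 2, 7, y, 11), (22, 12, 2, 7, y, 9), (22, 26, 2, 2, r, 11), (22, 26, 2, 2, r, 9), (22, 26, 2, 2, s, 11), (22, 26, 2, 2, s, 9), (22, 26, 2, 2, y, 11), (22, 26, 2, 2, y, 9), (27, 36, 28, 33, b, 9), (38, 11, 2, 1, r, 18), (38, 11, 2, 1, s, 18), (38, 11, 2, 1, y, 18), (9, 12, 28, 18, b, 5), (9, 8, 28, 23, b, 5)}
π[B, G, F]: project onto (B, G, F) (10 duplicate(s) eliminated) → {(2, r, 22), (2, r, 38), (2, s, 22), (2, s, 38), (2, y, 22), (2, y, 38), (28, b, 17), (28, b, 27), (28, b, 9)}

{(2, r, 22), (2, r, 38), (2, s, 22), (2, s, 38), (2, y, 22), (2, y, 38), (28, b, 17), (28, b, 27), (28, b, 9)}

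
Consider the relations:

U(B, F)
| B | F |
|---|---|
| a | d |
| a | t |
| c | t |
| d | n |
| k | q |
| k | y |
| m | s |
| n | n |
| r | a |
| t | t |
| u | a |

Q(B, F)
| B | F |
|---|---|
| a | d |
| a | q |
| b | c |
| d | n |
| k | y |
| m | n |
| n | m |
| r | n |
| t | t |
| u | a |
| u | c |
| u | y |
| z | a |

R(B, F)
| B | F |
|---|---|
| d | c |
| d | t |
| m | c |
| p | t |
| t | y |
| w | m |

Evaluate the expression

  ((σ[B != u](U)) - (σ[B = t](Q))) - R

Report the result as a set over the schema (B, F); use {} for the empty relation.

{(a, d), (a, t), (c, t), (d, n), (k, q), (k, y), (m, s), (n, n), (r, a)}

σ[B != u]: keep tuples satisfying B != u → {(a, d), (a, t), (c, t), (d, n), (k, q), (k, y), (m, s), (n, n), (r, a), (t, t)}
σ[B = t]: keep tuples satisfying B = t → {(t, t)}
Difference: {(a, d), (a, t), (c, t), (d, n), (k, q), (k, y), (m, s), (n, n), (r, a), (t, t)} with {(t, t)} → {(a, d), (a, t), (c, t), (d, n), (k, q), (k, y), (m, s), (n, n), (r, a)}
Difference: {(a, d), (a, t), (c, t), (d, n), (k, q), (k, y), (m, s), (n, n), (r, a)} with {(d, c), (d, t), (m, c), (p, t), (t, y), (w, m)} → {(a, d), (a, t), (c, t), (d, n), (k, q), (k, y), (m, s), (n, n), (r, a)}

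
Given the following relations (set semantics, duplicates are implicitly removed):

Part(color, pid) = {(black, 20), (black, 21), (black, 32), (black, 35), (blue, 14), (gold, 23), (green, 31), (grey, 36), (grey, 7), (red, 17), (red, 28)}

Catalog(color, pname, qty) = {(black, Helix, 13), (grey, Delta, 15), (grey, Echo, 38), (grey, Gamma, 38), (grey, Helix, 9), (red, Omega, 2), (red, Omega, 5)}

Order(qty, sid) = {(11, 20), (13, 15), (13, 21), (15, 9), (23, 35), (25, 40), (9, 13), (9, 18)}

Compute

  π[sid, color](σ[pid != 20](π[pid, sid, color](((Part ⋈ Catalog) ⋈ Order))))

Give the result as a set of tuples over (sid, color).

Part ⋈ Catalog (natural join on color): {(black, 20, Helix, 13), (black, 21, Helix, 13), (black, 32, Helix, 13), (black, 35, Helix, 13), (grey, 36, Delta, 15), (grey, 36, Echo, 38), (grey, 36, Gamma, 38), (grey, 36, Helix, 9), (grey, 7, Delta, 15), (grey, 7, Echo, 38), (grey, 7, Gamma, 38), (grey, 7, Helix, 9), (red, 17, Omega, 2), (red, 17, Omega, 5), (red, 28, Omega, 2), (red, 28, Omega, 5)}
(Part ⋈ Catalog) ⋈ Order (natural join on qty): {(black, 20, Helix, 13, 15), (black, 20, Helix, 13, 21), (black, 21, Helix, 13, 15), (black, 21, Helix, 13, 21), (black, 32, Helix, 13, 15), (black, 32, Helix, 13, 21), (black, 35, Helix, 13, 15), (black, 35, Helix, 13, 21), (grey, 36, Delta, 15, 9), (grey, 36, Helix, 9, 13), (grey, 36, Helix, 9, 18), (grey, 7, Delta, 15, 9), (grey, 7, Helix, 9, 13), (grey, 7, Helix, 9, 18)}
Keep only column(s) pid, sid, color: {(20, 15, black), (20, 21, black), (21, 15, black), (21, 21, black), (32, 15, black), (32, 21, black), (35, 15, black), (35, 21, black), (36, 13, grey), (36, 18, grey), (36, 9, grey), (7, 13, grey), (7, 18, grey), (7, 9, grey)}
Apply σ_{pid != 20}; surviving tuples: {(21, 15, black), (21, 21, black), (32, 15, black), (32, 21, black), (35, 15, black), (35, 21, black), (36, 13, grey), (36, 18, grey), (36, 9, grey), (7, 13, grey), (7, 18, grey), (7, 9, grey)}
Keep only column(s) sid, color (7 duplicate(s) eliminated): {(13, grey), (15, black), (18, grey), (21, black), (9, grey)}

{(13, grey), (15, black), (18, grey), (21, black), (9, grey)}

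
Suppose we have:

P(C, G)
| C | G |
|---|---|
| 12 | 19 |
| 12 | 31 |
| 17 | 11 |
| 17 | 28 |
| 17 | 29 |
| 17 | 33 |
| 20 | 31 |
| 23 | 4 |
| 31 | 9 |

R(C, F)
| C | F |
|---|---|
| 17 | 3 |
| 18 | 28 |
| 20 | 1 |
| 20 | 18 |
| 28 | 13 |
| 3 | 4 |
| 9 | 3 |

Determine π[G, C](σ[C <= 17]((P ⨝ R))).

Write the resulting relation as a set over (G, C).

Joining P and R on C yields {(17, 11, 3), (17, 28, 3), (17, 29, 3), (17, 33, 3), (20, 31, 1), (20, 31, 18)}.
Selection C <= 17: {(17, 11, 3), (17, 28, 3), (17, 29, 3), (17, 33, 3)}
Projecting to G, C: {(11, 17), (28, 17), (29, 17), (33, 17)}

{(11, 17), (28, 17), (29, 17), (33, 17)}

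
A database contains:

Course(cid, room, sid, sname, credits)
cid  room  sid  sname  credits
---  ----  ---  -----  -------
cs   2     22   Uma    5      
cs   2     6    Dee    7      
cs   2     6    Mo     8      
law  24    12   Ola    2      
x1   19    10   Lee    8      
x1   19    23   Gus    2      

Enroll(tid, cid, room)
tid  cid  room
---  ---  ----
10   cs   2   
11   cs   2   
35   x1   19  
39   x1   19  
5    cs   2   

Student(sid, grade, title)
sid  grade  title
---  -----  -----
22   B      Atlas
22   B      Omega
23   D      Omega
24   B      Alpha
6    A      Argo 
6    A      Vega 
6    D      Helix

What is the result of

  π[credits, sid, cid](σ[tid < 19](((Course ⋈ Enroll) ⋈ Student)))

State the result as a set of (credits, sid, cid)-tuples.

{(5, 22, cs), (7, 6, cs), (8, 6, cs)}

Joining Course and Enroll on cid, room yields {(cs, 2, 22, Uma, 5, 10), (cs, 2, 22, Uma, 5, 11), (cs, 2, 22, Uma, 5, 5), (cs, 2, 6, Dee, 7, 10), (cs, 2, 6, Dee, 7, 11), (cs, 2, 6, Dee, 7, 5), (cs, 2, 6, Mo, 8, 10), (cs, 2, 6, Mo, 8, 11), (cs, 2, 6, Mo, 8, 5), (x1, 19, 10, Lee, 8, 35), (x1, 19, 10, Lee, 8, 39), (x1, 19, 23, Gus, 2, 35), (x1, 19, 23, Gus, 2, 39)}.
Joining (Course ⋈ Enroll) and Student on sid yields {(cs, 2, 22, Uma, 5, 10, B, Atlas), (cs, 2, 22, Uma, 5, 10, B, Omega), (cs, 2, 22, Uma, 5, 11, B, Atlas), (cs, 2, 22, Uma, 5, 11, B, Omega), (cs, 2, 22, Uma, 5, 5, B, Atlas), (cs, 2, 22, Uma, 5, 5, B, Omega), (cs, 2, 6, Dee, 7, 10, A, Argo), (cs, 2, 6, Dee, 7, 10, A, Vega), (cs, 2, 6, Dee, 7, 10, D, Helix), (cs, 2, 6, Dee, 7, 11, A, Argo), (cs, 2, 6, Dee, 7, 11, A, Vega), (cs, 2, 6, Dee, 7, 11, D, Helix), (cs, 2, 6, Dee, 7, 5, A, Argo), (cs, 2, 6, Dee, 7, 5, A, Vega), (cs, 2, 6, Dee, 7, 5, D, Helix), (cs, 2, 6, Mo, 8, 10, A, Argo), (cs, 2, 6, Mo, 8, 10, A, Vega), (cs, 2, 6, Mo, 8, 10, D, Helix), (cs, 2, 6, Mo, 8, 11, A, Argo), (cs, 2, 6, Mo, 8, 11, A, Vega), (cs, 2, 6, Mo, 8, 11, D, Helix), (cs, 2, 6, Mo, 8, 5, A, Argo), (cs, 2, 6, Mo, 8, 5, A, Vega), (cs, 2, 6, Mo, 8, 5, D, Helix), (x1, 19, 23, Gus, 2, 35, D, Omega), (x1, 19, 23, Gus, 2, 39, D, Omega)}.
σ[tid < 19]: keep tuples satisfying tid < 19 → {(cs, 2, 22, Uma, 5, 10, B, Atlas), (cs, 2, 22, Uma, 5, 10, B, Omega), (cs, 2, 22, Uma, 5, 11, B, Atlas), (cs, 2, 22, Uma, 5, 11, B, Omega), (cs, 2, 22, Uma, 5, 5, B, Atlas), (cs, 2, 22, Uma, 5, 5, B, Omega), (cs, 2, 6, Dee, 7, 10, A, Argo), (cs, 2, 6, Dee, 7, 10, A, Vega), (cs, 2, 6, Dee, 7, 10, D, Helix), (cs, 2, 6, Dee, 7, 11, A, Argo), (cs, 2, 6, Dee, 7, 11, A, Vega), (cs, 2, 6, Dee, 7, 11, D, Helix), (cs, 2, 6, Dee, 7, 5, A, Argo), (cs, 2, 6, Dee, 7, 5, A, Vega), (cs, 2, 6, Dee, 7, 5, D, Helix), (cs, 2, 6, Mo, 8, 10, A, Argo), (cs, 2, 6, Mo, 8, 10, A, Vega), (cs, 2, 6, Mo, 8, 10, D, Helix), (cs, 2, 6, Mo, 8, 11, A, Argo), (cs, 2, 6, Mo, 8, 11, A, Vega), (cs, 2, 6, Mo, 8, 11, D, Helix), (cs, 2, 6, Mo, 8, 5, A, Argo), (cs, 2, 6, Mo, 8, 5, A, Vega), (cs, 2, 6, Mo, 8, 5, D, Helix)}
π_{credits, sid, cid} gives {(5, 22, cs), (7, 6, cs), (8, 6, cs)} (21 duplicate(s) eliminated).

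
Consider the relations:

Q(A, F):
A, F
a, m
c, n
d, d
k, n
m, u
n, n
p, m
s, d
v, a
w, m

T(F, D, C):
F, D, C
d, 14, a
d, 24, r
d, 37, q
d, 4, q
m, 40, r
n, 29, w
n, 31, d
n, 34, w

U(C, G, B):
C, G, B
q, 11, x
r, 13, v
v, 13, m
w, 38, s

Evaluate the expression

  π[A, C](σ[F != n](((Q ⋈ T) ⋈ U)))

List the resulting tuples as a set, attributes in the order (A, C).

Q ⋈ T (natural join on F): {(a, m, 40, r), (c, n, 29, w), (c, n, 31, d), (c, n, 34, w), (d, d, 14, a), (d, d, 24, r), (d, d, 37, q), (d, d, 4, q), (k, n, 29, w), (k, n, 31, d), (k, n, 34, w), (n, n, 29, w), (n, n, 31, d), (n, n, 34, w), (p, m, 40, r), (s, d, 14, a), (s, d, 24, r), (s, d, 37, q), (s, d, 4, q), (w, m, 40, r)}
(Q ⋈ T) ⋈ U (natural join on C): {(a, m, 40, r, 13, v), (c, n, 29, w, 38, s), (c, n, 34, w, 38, s), (d, d, 24, r, 13, v), (d, d, 37, q, 11, x), (d, d, 4, q, 11, x), (k, n, 29, w, 38, s), (k, n, 34, w, 38, s), (n, n, 29, w, 38, s), (n, n, 34, w, 38, s), (p, m, 40, r, 13, v), (s, d, 24, r, 13, v), (s, d, 37, q, 11, x), (s, d, 4, q, 11, x), (w, m, 40, r, 13, v)}
Filtering on F != n leaves {(a, m, 40, r, 13, v), (d, d, 24, r, 13, v), (d, d, 37, q, 11, x), (d, d, 4, q, 11, x), (p, m, 40, r, 13, v), (s, d, 24, r, 13, v), (s, d, 37, q, 11, x), (s, d, 4, q, 11, x), (w, m, 40, r, 13, v)}.
Keep only column(s) A, C (2 duplicate(s) eliminated): {(a, r), (d, q), (d, r), (p, r), (s, q), (s, r), (w, r)}

{(a, r), (d, q), (d, r), (p, r), (s, q), (s, r), (w, r)}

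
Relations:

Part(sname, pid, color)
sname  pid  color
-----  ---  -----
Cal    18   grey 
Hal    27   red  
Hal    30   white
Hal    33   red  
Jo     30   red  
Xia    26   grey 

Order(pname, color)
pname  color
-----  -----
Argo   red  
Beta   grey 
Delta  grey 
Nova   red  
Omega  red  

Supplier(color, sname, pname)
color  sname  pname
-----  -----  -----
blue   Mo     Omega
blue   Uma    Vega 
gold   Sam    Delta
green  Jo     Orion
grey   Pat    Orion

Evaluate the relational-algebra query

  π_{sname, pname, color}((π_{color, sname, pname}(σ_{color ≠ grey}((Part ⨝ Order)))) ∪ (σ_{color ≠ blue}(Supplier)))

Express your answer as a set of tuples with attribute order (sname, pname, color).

{(Hal, Argo, red), (Hal, Nova, red), (Hal, Omega, red), (Jo, Argo, red), (Jo, Nova, red), (Jo, Omega, red), (Jo, Orion, green), (Pat, Orion, grey), (Sam, Delta, gold)}

Natural join on color: {(Cal, 18, grey, Beta), (Cal, 18, grey, Delta), (Hal, 27, red, Argo), (Hal, 27, red, Nova), (Hal, 27, red, Omega), (Hal, 33, red, Argo), (Hal, 33, red, Nova), (Hal, 33, red, Omega), (Jo, 30, red, Argo), (Jo, 30, red, Nova), (Jo, 30, red, Omega), (Xia, 26, grey, Beta), (Xia, 26, grey, Delta)}
Apply σ_{color ≠ grey}; surviving tuples: {(Hal, 27, red, Argo), (Hal, 27, red, Nova), (Hal, 27, red, Omega), (Hal, 33, red, Argo), (Hal, 33, red, Nova), (Hal, 33, red, Omega), (Jo, 30, red, Argo), (Jo, 30, red, Nova), (Jo, 30, red, Omega)}
π[color, sname, pname]: project onto (color, sname, pname) (3 duplicate(s) eliminated) → {(red, Hal, Argo), (red, Hal, Nova), (red, Hal, Omega), (red, Jo, Argo), (red, Jo, Nova), (red, Jo, Omega)}
Apply σ_{color ≠ blue}; surviving tuples: {(gold, Sam, Delta), (green, Jo, Orion), (grey, Pat, Orion)}
Union: {(red, Hal, Argo), (red, Hal, Nova), (red, Hal, Omega), (red, Jo, Argo), (red, Jo, Nova), (red, Jo, Omega)} with {(gold, Sam, Delta), (green, Jo, Orion), (grey, Pat, Orion)} → {(gold, Sam, Delta), (green, Jo, Orion), (grey, Pat, Orion), (red, Hal, Argo), (red, Hal, Nova), (red, Hal, Omega), (red, Jo, Argo), (red, Jo, Nova), (red, Jo, Omega)}
π[sname, pname, color]: project onto (sname, pname, color) → {(Hal, Argo, red), (Hal, Nova, red), (Hal, Omega, red), (Jo, Argo, red), (Jo, Nova, red), (Jo, Omega, red), (Jo, Orion, green), (Pat, Orion, grey), (Sam, Delta, gold)}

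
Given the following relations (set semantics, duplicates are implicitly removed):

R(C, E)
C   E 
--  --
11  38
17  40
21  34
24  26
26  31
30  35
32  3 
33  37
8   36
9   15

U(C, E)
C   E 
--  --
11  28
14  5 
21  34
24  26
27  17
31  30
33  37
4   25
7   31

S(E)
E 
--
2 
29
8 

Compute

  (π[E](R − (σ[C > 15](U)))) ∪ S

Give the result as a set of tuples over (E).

{15, 2, 29, 3, 31, 35, 36, 38, 40, 8}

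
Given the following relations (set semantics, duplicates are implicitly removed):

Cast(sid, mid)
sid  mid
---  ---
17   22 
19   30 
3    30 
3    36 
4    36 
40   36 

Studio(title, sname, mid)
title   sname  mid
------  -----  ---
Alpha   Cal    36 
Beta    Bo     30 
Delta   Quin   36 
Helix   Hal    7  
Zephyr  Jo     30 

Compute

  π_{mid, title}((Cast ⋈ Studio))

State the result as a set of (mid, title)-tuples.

{(30, Beta), (30, Zephyr), (36, Alpha), (36, Delta)}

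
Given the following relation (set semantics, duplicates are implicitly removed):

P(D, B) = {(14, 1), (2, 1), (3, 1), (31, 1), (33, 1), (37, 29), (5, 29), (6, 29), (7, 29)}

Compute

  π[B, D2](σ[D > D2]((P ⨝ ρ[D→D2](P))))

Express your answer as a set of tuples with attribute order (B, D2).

{(1, 14), (1, 2), (1, 3), (1, 31), (29, 5), (29, 6), (29, 7)}

ρ[D→D2]: schema becomes (D2, B); tuples unchanged.
P ⋈ ρ[D→D2](P) (natural join on B): {(14, 1, 14), (14, 1, 2), (14, 1, 3), (14, 1, 31), (14, 1, 33), (2, 1, 14), (2, 1, 2), (2, 1, 3), (2, 1, 31), (2, 1, 33), (3, 1, 14), (3, 1, 2), (3, 1, 3), (3, 1, 31), (3, 1, 33), (31, 1, 14), (31, 1, 2), (31, 1, 3), (31, 1, 31), (31, 1, 33), (33, 1, 14), (33, 1, 2), (33, 1, 3), (33, 1, 31), (33, 1, 33), (37, 29, 37), (37, 29, 5), (37, 29, 6), (37, 29, 7), (5, 29, 37), (5, 29, 5), (5, 29, 6), (5, 29, 7), (6, 29, 37), (6, 29, 5), (6, 29, 6), (6, 29, 7), (7, 29, 37), (7, 29, 5), (7, 29, 6), (7, 29, 7)}
Apply σ_{D > D2}; surviving tuples: {(14, 1, 2), (14, 1, 3), (3, 1, 2), (31, 1, 14), (31, 1, 2), (31, 1, 3), (33, 1, 14), (33, 1, 2), (33, 1, 3), (33, 1, 31), (37, 29, 5), (37, 29, 6), (37, 29, 7), (6, 29, 5), (7, 29, 5), (7, 29, 6)}
Projecting to B, D2 (9 duplicate(s) eliminated): {(1, 14), (1, 2), (1, 3), (1, 31), (29, 5), (29, 6), (29, 7)}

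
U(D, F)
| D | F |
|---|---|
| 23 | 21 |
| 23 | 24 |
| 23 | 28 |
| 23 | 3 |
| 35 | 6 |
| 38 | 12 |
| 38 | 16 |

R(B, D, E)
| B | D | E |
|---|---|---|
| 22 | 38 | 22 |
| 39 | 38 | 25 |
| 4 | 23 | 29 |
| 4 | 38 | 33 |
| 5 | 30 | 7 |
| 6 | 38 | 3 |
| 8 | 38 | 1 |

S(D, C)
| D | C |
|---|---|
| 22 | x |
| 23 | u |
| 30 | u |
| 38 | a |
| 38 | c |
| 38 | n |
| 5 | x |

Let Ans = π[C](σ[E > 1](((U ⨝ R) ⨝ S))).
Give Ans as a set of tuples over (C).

{a, c, n, u}

Joining U and R on D yields {(23, 21, 4, 29), (23, 24, 4, 29), (23, 28, 4, 29), (23, 3, 4, 29), (38, 12, 22, 22), (38, 12, 39, 25), (38, 12, 4, 33), (38, 12, 6, 3), (38, 12, 8, 1), (38, 16, 22, 22), (38, 16, 39, 25), (38, 16, 4, 33), (38, 16, 6, 3), (38, 16, 8, 1)}.
Joining (U ⨝ R) and S on D yields {(23, 21, 4, 29, u), (23, 24, 4, 29, u), (23, 28, 4, 29, u), (23, 3, 4, 29, u), (38, 12, 22, 22, a), (38, 12, 22, 22, c), (38, 12, 22, 22, n), (38, 12, 39, 25, a), (38, 12, 39, 25, c), (38, 12, 39, 25, n), (38, 12, 4, 33, a), (38, 12, 4, 33, c), (38, 12, 4, 33, n), (38, 12, 6, 3, a), (38, 12, 6, 3, c), (38, 12, 6, 3, n), (38, 12, 8, 1, a), (38, 12, 8, 1, c), (38, 12, 8, 1, n), (38, 16, 22, 22, a), (38, 16, 22, 22, c), (38, 16, 22, 22, n), (38, 16, 39, 25, a), (38, 16, 39, 25, c), (38, 16, 39, 25, n), (38, 16, 4, 33, a), (38, 16, 4, 33, c), (38, 16, 4, 33, n), (38, 16, 6, 3, a), (38, 16, 6, 3, c), (38, 16, 6, 3, n), (38, 16, 8, 1, a), (38, 16, 8, 1, c), (38, 16, 8, 1, n)}.
Apply σ_{E > 1}; surviving tuples: {(23, 21, 4, 29, u), (23, 24, 4, 29, u), (23, 28, 4, 29, u), (23, 3, 4, 29, u), (38, 12, 22, 22, a), (38, 12, 22, 22, c), (38, 12, 22, 22, n), (38, 12, 39, 25, a), (38, 12, 39, 25, c), (38, 12, 39, 25, n), (38, 12, 4, 33, a), (38, 12, 4, 33, c), (38, 12, 4, 33, n), (38, 12, 6, 3, a), (38, 12, 6, 3, c), (38, 12, 6, 3, n), (38, 16, 22, 22, a), (38, 16, 22, 22, c), (38, 16, 22, 22, n), (38, 16, 39, 25, a), (38, 16, 39, 25, c), (38, 16, 39, 25, n), (38, 16, 4, 33, a), (38, 16, 4, 33, c), (38, 16, 4, 33, n), (38, 16, 6, 3, a), (38, 16, 6, 3, c), (38, 16, 6, 3, n)}
Keep only column(s) C (24 duplicate(s) eliminated): {a, c, n, u}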